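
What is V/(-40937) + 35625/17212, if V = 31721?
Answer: 70184521/54200588 ≈ 1.2949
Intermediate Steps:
V/(-40937) + 35625/17212 = 31721/(-40937) + 35625/17212 = 31721*(-1/40937) + 35625*(1/17212) = -31721/40937 + 35625/17212 = 70184521/54200588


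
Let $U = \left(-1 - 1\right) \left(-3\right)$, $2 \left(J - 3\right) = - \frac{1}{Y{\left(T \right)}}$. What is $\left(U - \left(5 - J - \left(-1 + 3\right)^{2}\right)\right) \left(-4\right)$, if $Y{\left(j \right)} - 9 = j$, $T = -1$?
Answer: $- \frac{127}{4} \approx -31.75$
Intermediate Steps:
$Y{\left(j \right)} = 9 + j$
$J = \frac{47}{16}$ ($J = 3 + \frac{\left(-1\right) \frac{1}{9 - 1}}{2} = 3 + \frac{\left(-1\right) \frac{1}{8}}{2} = 3 + \frac{1}{2} \left(- \frac{1}{8}\right) = 3 - \frac{1}{16} = \frac{47}{16} \approx 2.9375$)
$U = 6$ ($U = \left(-2\right) \left(-3\right) = 6$)
$\left(U - \left(5 - J - \left(-1 + 3\right)^{2}\right)\right) \left(-4\right) = \left(6 + \left(\left(-5 + \left(-1 + 3\right)^{2}\right) + \frac{47}{16}\right)\right) \left(-4\right) = \left(6 + \left(\left(-5 + 2^{2}\right) + \frac{47}{16}\right)\right) \left(-4\right) = \left(6 + \left(\left(-5 + 4\right) + \frac{47}{16}\right)\right) \left(-4\right) = \left(6 + \left(-1 + \frac{47}{16}\right)\right) \left(-4\right) = \left(6 + \frac{31}{16}\right) \left(-4\right) = \frac{127}{16} \left(-4\right) = - \frac{127}{4}$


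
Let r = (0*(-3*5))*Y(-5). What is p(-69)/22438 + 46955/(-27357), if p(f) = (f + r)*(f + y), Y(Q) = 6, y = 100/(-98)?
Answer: -45148769387/30077981934 ≈ -1.5011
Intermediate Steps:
y = -50/49 (y = 100*(-1/98) = -50/49 ≈ -1.0204)
r = 0 (r = (0*(-3*5))*6 = (0*(-15))*6 = 0*6 = 0)
p(f) = f*(-50/49 + f) (p(f) = (f + 0)*(f - 50/49) = f*(-50/49 + f))
p(-69)/22438 + 46955/(-27357) = ((1/49)*(-69)*(-50 + 49*(-69)))/22438 + 46955/(-27357) = ((1/49)*(-69)*(-50 - 3381))*(1/22438) + 46955*(-1/27357) = ((1/49)*(-69)*(-3431))*(1/22438) - 46955/27357 = (236739/49)*(1/22438) - 46955/27357 = 236739/1099462 - 46955/27357 = -45148769387/30077981934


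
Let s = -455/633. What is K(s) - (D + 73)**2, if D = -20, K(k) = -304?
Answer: -3113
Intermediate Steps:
s = -455/633 (s = -455*1/633 = -455/633 ≈ -0.71880)
K(s) - (D + 73)**2 = -304 - (-20 + 73)**2 = -304 - 1*53**2 = -304 - 1*2809 = -304 - 2809 = -3113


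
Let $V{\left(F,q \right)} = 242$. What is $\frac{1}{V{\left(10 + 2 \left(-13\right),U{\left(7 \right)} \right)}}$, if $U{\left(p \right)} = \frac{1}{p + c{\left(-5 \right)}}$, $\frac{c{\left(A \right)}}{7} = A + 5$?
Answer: $\frac{1}{242} \approx 0.0041322$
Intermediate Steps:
$c{\left(A \right)} = 35 + 7 A$ ($c{\left(A \right)} = 7 \left(A + 5\right) = 7 \left(5 + A\right) = 35 + 7 A$)
$U{\left(p \right)} = \frac{1}{p}$ ($U{\left(p \right)} = \frac{1}{p + \left(35 + 7 \left(-5\right)\right)} = \frac{1}{p + \left(35 - 35\right)} = \frac{1}{p + 0} = \frac{1}{p}$)
$\frac{1}{V{\left(10 + 2 \left(-13\right),U{\left(7 \right)} \right)}} = \frac{1}{242}$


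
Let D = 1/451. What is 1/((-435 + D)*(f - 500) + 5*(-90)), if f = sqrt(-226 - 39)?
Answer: 4414796155/959246547279434 + 22119746*I*sqrt(265)/2398116368198585 ≈ 4.6024e-6 + 1.5015e-7*I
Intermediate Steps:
D = 1/451 ≈ 0.0022173
f = I*sqrt(265) (f = sqrt(-265) = I*sqrt(265) ≈ 16.279*I)
1/((-435 + D)*(f - 500) + 5*(-90)) = 1/((-435 + 1/451)*(I*sqrt(265) - 500) + 5*(-90)) = 1/(-196184*(-500 + I*sqrt(265))/451 - 450) = 1/((98092000/451 - 196184*I*sqrt(265)/451) - 450) = 1/(97889050/451 - 196184*I*sqrt(265)/451)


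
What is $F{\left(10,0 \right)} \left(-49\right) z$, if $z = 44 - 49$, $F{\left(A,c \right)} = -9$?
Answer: $-2205$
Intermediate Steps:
$z = -5$ ($z = 44 - 49 = -5$)
$F{\left(10,0 \right)} \left(-49\right) z = \left(-9\right) \left(-49\right) \left(-5\right) = 441 \left(-5\right) = -2205$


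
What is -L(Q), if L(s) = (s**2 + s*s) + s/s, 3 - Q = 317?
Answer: -197193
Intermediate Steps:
Q = -314 (Q = 3 - 1*317 = 3 - 317 = -314)
L(s) = 1 + 2*s**2 (L(s) = (s**2 + s**2) + 1 = 2*s**2 + 1 = 1 + 2*s**2)
-L(Q) = -(1 + 2*(-314)**2) = -(1 + 2*98596) = -(1 + 197192) = -1*197193 = -197193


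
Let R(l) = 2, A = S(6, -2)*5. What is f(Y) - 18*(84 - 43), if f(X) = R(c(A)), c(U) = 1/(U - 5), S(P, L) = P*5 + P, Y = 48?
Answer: -736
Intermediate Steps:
S(P, L) = 6*P (S(P, L) = 5*P + P = 6*P)
A = 180 (A = (6*6)*5 = 36*5 = 180)
c(U) = 1/(-5 + U)
f(X) = 2
f(Y) - 18*(84 - 43) = 2 - 18*(84 - 43) = 2 - 18*41 = 2 - 1*738 = 2 - 738 = -736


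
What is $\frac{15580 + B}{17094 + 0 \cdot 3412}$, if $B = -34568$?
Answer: $- \frac{9494}{8547} \approx -1.1108$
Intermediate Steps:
$\frac{15580 + B}{17094 + 0 \cdot 3412} = \frac{15580 - 34568}{17094 + 0 \cdot 3412} = - \frac{18988}{17094 + 0} = - \frac{18988}{17094} = \left(-18988\right) \frac{1}{17094} = - \frac{9494}{8547}$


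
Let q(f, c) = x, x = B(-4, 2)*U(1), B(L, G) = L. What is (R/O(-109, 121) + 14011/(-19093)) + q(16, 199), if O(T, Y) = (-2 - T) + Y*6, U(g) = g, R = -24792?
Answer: -548642695/15904469 ≈ -34.496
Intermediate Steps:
x = -4 (x = -4*1 = -4)
O(T, Y) = -2 - T + 6*Y (O(T, Y) = (-2 - T) + 6*Y = -2 - T + 6*Y)
q(f, c) = -4
(R/O(-109, 121) + 14011/(-19093)) + q(16, 199) = (-24792/(-2 - 1*(-109) + 6*121) + 14011/(-19093)) - 4 = (-24792/(-2 + 109 + 726) + 14011*(-1/19093)) - 4 = (-24792/833 - 14011/19093) - 4 = -485024819/15904469 - 4 = -548642695/15904469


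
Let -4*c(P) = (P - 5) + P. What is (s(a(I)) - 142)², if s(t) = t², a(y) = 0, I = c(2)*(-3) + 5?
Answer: 20164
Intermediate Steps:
c(P) = 5/4 - P/2 (c(P) = -((P - 5) + P)/4 = -((-5 + P) + P)/4 = -(-5 + 2*P)/4 = 5/4 - P/2)
I = 17/4 (I = (5/4 - ½*2)*(-3) + 5 = (5/4 - 1)*(-3) + 5 = (¼)*(-3) + 5 = -¾ + 5 = 17/4 ≈ 4.2500)
(s(a(I)) - 142)² = (0² - 142)² = (0 - 142)² = (-142)² = 20164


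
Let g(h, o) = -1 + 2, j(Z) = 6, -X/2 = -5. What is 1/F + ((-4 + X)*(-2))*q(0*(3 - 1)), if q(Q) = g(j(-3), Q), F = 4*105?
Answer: -5039/420 ≈ -11.998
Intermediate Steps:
X = 10 (X = -2*(-5) = 10)
g(h, o) = 1
F = 420
q(Q) = 1
1/F + ((-4 + X)*(-2))*q(0*(3 - 1)) = 1/420 + ((-4 + 10)*(-2))*1 = 1/420 + (6*(-2))*1 = 1/420 - 12*1 = 1/420 - 12 = -5039/420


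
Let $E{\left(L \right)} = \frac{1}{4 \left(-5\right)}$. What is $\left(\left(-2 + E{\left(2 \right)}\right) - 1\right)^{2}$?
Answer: $\frac{3721}{400} \approx 9.3025$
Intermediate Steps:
$E{\left(L \right)} = - \frac{1}{20}$ ($E{\left(L \right)} = \frac{1}{-20} = - \frac{1}{20}$)
$\left(\left(-2 + E{\left(2 \right)}\right) - 1\right)^{2} = \left(\left(-2 - \frac{1}{20}\right) - 1\right)^{2} = \left(- \frac{41}{20} - 1\right)^{2} = \left(- \frac{61}{20}\right)^{2} = \frac{3721}{400}$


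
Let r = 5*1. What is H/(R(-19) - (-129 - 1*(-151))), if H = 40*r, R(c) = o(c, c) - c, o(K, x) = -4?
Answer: -200/7 ≈ -28.571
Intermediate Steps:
R(c) = -4 - c
r = 5
H = 200 (H = 40*5 = 200)
H/(R(-19) - (-129 - 1*(-151))) = 200/((-4 - 1*(-19)) - (-129 - 1*(-151))) = 200/((-4 + 19) - (-129 + 151)) = 200/(15 - 1*22) = 200/(15 - 22) = 200/(-7) = 200*(-⅐) = -200/7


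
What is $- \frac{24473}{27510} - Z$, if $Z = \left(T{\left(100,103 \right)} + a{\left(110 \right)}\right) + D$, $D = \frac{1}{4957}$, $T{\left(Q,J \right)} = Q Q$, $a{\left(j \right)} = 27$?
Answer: $- \frac{1367473951061}{136367070} \approx -10028.0$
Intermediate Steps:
$T{\left(Q,J \right)} = Q^{2}$
$D = \frac{1}{4957} \approx 0.00020173$
$Z = \frac{49703840}{4957}$ ($Z = \left(100^{2} + 27\right) + \frac{1}{4957} = \left(10000 + 27\right) + \frac{1}{4957} = 10027 + \frac{1}{4957} = \frac{49703840}{4957} \approx 10027.0$)
$- \frac{24473}{27510} - Z = - \frac{24473}{27510} - \frac{49703840}{4957} = - \frac{1367473951061}{136367070}$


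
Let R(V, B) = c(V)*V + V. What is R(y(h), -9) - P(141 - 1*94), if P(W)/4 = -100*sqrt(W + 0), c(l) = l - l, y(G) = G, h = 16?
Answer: 16 + 400*sqrt(47) ≈ 2758.3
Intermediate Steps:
c(l) = 0
R(V, B) = V (R(V, B) = 0*V + V = 0 + V = V)
P(W) = -400*sqrt(W) (P(W) = 4*(-100*sqrt(W + 0)) = 4*(-100*sqrt(W)) = -400*sqrt(W))
R(y(h), -9) - P(141 - 1*94) = 16 - (-400)*sqrt(141 - 1*94) = 16 - (-400)*sqrt(141 - 94) = 16 - (-400)*sqrt(47) = 16 + 400*sqrt(47)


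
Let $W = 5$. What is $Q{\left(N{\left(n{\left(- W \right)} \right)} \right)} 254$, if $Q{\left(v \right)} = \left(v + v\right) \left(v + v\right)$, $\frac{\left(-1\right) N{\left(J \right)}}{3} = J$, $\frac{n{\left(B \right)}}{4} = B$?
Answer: $3657600$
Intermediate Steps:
$n{\left(B \right)} = 4 B$
$N{\left(J \right)} = - 3 J$
$Q{\left(v \right)} = 4 v^{2}$ ($Q{\left(v \right)} = 2 v 2 v = 4 v^{2}$)
$Q{\left(N{\left(n{\left(- W \right)} \right)} \right)} 254 = 4 \left(- 3 \cdot 4 \left(\left(-1\right) 5\right)\right)^{2} \cdot 254 = 4 \left(- 3 \cdot 4 \left(-5\right)\right)^{2} \cdot 254 = 4 \left(\left(-3\right) \left(-20\right)\right)^{2} \cdot 254 = 4 \cdot 60^{2} \cdot 254 = 4 \cdot 3600 \cdot 254 = 14400 \cdot 254 = 3657600$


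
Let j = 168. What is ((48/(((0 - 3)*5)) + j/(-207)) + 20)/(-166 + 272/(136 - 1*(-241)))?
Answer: -1039766/10748475 ≈ -0.096736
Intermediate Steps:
((48/(((0 - 3)*5)) + j/(-207)) + 20)/(-166 + 272/(136 - 1*(-241))) = ((48/(((0 - 3)*5)) + 168/(-207)) + 20)/(-166 + 272/(136 - 1*(-241))) = ((48/((-3*5)) + 168*(-1/207)) + 20)/(-166 + 272/(136 + 241)) = ((48/(-15) - 56/69) + 20)/(-166 + 272/377) = ((48*(-1/15) - 56/69) + 20)/(-166 + 272*(1/377)) = ((-16/5 - 56/69) + 20)/(-166 + 272/377) = (-1384/345 + 20)/(-62310/377) = (5516/345)*(-377/62310) = -1039766/10748475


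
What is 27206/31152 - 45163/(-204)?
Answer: 58852825/264792 ≈ 222.26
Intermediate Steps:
27206/31152 - 45163/(-204) = 27206*(1/31152) - 45163*(-1/204) = 13603/15576 + 45163/204 = 58852825/264792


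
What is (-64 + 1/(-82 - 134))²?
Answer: 191130625/46656 ≈ 4096.6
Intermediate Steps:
(-64 + 1/(-82 - 134))² = (-64 + 1/(-216))² = (-64 - 1/216)² = (-13825/216)² = 191130625/46656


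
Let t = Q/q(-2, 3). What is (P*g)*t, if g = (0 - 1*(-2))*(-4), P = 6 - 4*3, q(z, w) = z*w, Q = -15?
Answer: 120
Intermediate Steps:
q(z, w) = w*z
t = 5/2 (t = -15/(3*(-2)) = -15/(-6) = -15*(-⅙) = 5/2 ≈ 2.5000)
P = -6 (P = 6 - 12 = -6)
g = -8 (g = (0 + 2)*(-4) = 2*(-4) = -8)
(P*g)*t = -6*(-8)*(5/2) = 48*(5/2) = 120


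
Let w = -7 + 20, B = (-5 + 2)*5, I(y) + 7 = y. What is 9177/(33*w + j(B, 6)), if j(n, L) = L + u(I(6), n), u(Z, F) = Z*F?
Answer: 3059/150 ≈ 20.393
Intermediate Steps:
I(y) = -7 + y
B = -15 (B = -3*5 = -15)
u(Z, F) = F*Z
j(n, L) = L - n (j(n, L) = L + n*(-7 + 6) = L + n*(-1) = L - n)
w = 13
9177/(33*w + j(B, 6)) = 9177/(33*13 + (6 - 1*(-15))) = 9177/(429 + (6 + 15)) = 9177/(429 + 21) = 9177/450 = 9177*(1/450) = 3059/150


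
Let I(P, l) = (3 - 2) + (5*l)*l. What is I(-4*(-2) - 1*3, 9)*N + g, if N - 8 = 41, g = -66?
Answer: 19828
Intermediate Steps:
N = 49 (N = 8 + 41 = 49)
I(P, l) = 1 + 5*l²
I(-4*(-2) - 1*3, 9)*N + g = (1 + 5*9²)*49 - 66 = (1 + 5*81)*49 - 66 = (1 + 405)*49 - 66 = 406*49 - 66 = 19894 - 66 = 19828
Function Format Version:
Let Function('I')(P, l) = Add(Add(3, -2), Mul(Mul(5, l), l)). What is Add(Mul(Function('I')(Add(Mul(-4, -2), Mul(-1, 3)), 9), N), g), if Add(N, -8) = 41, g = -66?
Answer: 19828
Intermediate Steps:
N = 49 (N = Add(8, 41) = 49)
Function('I')(P, l) = Add(1, Mul(5, Pow(l, 2)))
Add(Mul(Function('I')(Add(Mul(-4, -2), Mul(-1, 3)), 9), N), g) = Add(Mul(Add(1, Mul(5, Pow(9, 2))), 49), -66) = Add(Mul(Add(1, Mul(5, 81)), 49), -66) = Add(Mul(Add(1, 405), 49), -66) = Add(Mul(406, 49), -66) = Add(19894, -66) = 19828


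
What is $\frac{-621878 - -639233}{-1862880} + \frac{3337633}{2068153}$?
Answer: $\frac{412114464515}{256848057376} \approx 1.6045$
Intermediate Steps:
$\frac{-621878 - -639233}{-1862880} + \frac{3337633}{2068153} = \left(-621878 + 639233\right) \left(- \frac{1}{1862880}\right) + 3337633 \cdot \frac{1}{2068153} = 17355 \left(- \frac{1}{1862880}\right) + \frac{3337633}{2068153} = - \frac{1157}{124192} + \frac{3337633}{2068153} = \frac{412114464515}{256848057376}$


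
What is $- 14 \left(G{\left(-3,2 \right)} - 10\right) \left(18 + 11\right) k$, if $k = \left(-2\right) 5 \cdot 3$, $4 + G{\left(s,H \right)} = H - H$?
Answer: $-170520$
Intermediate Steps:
$G{\left(s,H \right)} = -4$ ($G{\left(s,H \right)} = -4 + \left(H - H\right) = -4 + 0 = -4$)
$k = -30$ ($k = \left(-10\right) 3 = -30$)
$- 14 \left(G{\left(-3,2 \right)} - 10\right) \left(18 + 11\right) k = - 14 \left(-4 - 10\right) \left(18 + 11\right) \left(-30\right) = - 14 \left(\left(-14\right) 29\right) \left(-30\right) = \left(-14\right) \left(-406\right) \left(-30\right) = 5684 \left(-30\right) = -170520$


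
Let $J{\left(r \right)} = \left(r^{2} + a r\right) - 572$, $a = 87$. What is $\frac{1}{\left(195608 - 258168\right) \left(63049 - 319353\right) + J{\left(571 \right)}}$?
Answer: $\frac{1}{16034753386} \approx 6.2365 \cdot 10^{-11}$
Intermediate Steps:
$J{\left(r \right)} = -572 + r^{2} + 87 r$ ($J{\left(r \right)} = \left(r^{2} + 87 r\right) - 572 = -572 + r^{2} + 87 r$)
$\frac{1}{\left(195608 - 258168\right) \left(63049 - 319353\right) + J{\left(571 \right)}} = \frac{1}{\left(195608 - 258168\right) \left(63049 - 319353\right) + \left(-572 + 571^{2} + 87 \cdot 571\right)} = \frac{1}{\left(-62560\right) \left(-256304\right) + \left(-572 + 326041 + 49677\right)} = \frac{1}{16034378240 + 375146} = \frac{1}{16034753386}$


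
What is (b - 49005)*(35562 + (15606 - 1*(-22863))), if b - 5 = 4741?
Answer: -3276538029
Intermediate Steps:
b = 4746 (b = 5 + 4741 = 4746)
(b - 49005)*(35562 + (15606 - 1*(-22863))) = (4746 - 49005)*(35562 + (15606 - 1*(-22863))) = -44259*(35562 + (15606 + 22863)) = -44259*(35562 + 38469) = -44259*74031 = -3276538029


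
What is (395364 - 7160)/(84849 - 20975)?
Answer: 194102/31937 ≈ 6.0777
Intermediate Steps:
(395364 - 7160)/(84849 - 20975) = 388204/63874 = 388204*(1/63874) = 194102/31937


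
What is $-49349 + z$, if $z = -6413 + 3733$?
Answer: $-52029$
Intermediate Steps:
$z = -2680$
$-49349 + z = -49349 - 2680 = -52029$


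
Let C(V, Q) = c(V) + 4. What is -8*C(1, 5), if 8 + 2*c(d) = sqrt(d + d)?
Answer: -4*sqrt(2) ≈ -5.6569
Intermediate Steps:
c(d) = -4 + sqrt(2)*sqrt(d)/2 (c(d) = -4 + sqrt(d + d)/2 = -4 + sqrt(2*d)/2 = -4 + (sqrt(2)*sqrt(d))/2 = -4 + sqrt(2)*sqrt(d)/2)
C(V, Q) = sqrt(2)*sqrt(V)/2 (C(V, Q) = (-4 + sqrt(2)*sqrt(V)/2) + 4 = sqrt(2)*sqrt(V)/2)
-8*C(1, 5) = -4*sqrt(2)*sqrt(1) = -4*sqrt(2)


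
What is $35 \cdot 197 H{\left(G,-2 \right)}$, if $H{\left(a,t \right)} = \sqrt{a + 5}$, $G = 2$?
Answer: $6895 \sqrt{7} \approx 18242.0$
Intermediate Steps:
$H{\left(a,t \right)} = \sqrt{5 + a}$
$35 \cdot 197 H{\left(G,-2 \right)} = 35 \cdot 197 \sqrt{5 + 2} = 6895 \sqrt{7}$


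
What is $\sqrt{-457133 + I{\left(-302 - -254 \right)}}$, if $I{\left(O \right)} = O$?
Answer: $i \sqrt{457181} \approx 676.15 i$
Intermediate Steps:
$\sqrt{-457133 + I{\left(-302 - -254 \right)}} = \sqrt{-457133 - 48} = \sqrt{-457181} = i \sqrt{457181}$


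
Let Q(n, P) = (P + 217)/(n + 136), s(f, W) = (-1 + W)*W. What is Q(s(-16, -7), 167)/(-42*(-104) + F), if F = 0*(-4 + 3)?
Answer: 1/2184 ≈ 0.00045788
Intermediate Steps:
s(f, W) = W*(-1 + W)
Q(n, P) = (217 + P)/(136 + n)
F = 0 (F = 0*(-1) = 0)
Q(s(-16, -7), 167)/(-42*(-104) + F) = ((217 + 167)/(136 - 7*(-1 - 7)))/(-42*(-104) + 0) = (384/(136 - 7*(-8)))/(4368 + 0) = (384/(136 + 56))/4368 = (384/192)*(1/4368) = ((1/192)*384)*(1/4368) = 2*(1/4368) = 1/2184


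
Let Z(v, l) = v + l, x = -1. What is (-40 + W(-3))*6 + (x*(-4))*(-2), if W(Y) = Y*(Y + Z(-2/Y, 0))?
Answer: -206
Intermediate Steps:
Z(v, l) = l + v
W(Y) = Y*(Y - 2/Y) (W(Y) = Y*(Y + (0 - 2/Y)) = Y*(Y - 2/Y))
(-40 + W(-3))*6 + (x*(-4))*(-2) = (-40 + (-2 + (-3)**2))*6 - 1*(-4)*(-2) = (-40 + (-2 + 9))*6 + 4*(-2) = (-40 + 7)*6 - 8 = -33*6 - 8 = -198 - 8 = -206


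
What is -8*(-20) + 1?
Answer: 161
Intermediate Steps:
-8*(-20) + 1 = 160 + 1 = 161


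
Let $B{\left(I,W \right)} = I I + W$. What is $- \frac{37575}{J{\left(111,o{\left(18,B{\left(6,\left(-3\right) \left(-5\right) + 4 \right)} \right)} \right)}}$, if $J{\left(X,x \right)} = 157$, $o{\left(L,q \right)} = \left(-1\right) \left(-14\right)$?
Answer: $- \frac{37575}{157} \approx -239.33$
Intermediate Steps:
$B{\left(I,W \right)} = W + I^{2}$ ($B{\left(I,W \right)} = I^{2} + W = W + I^{2}$)
$o{\left(L,q \right)} = 14$
$- \frac{37575}{J{\left(111,o{\left(18,B{\left(6,\left(-3\right) \left(-5\right) + 4 \right)} \right)} \right)}} = - \frac{37575}{157}$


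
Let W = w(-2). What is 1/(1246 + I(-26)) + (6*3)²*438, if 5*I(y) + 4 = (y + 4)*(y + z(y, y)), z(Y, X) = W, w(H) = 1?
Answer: 961595717/6776 ≈ 1.4191e+5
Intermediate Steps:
W = 1
z(Y, X) = 1
I(y) = -⅘ + (1 + y)*(4 + y)/5 (I(y) = -⅘ + ((y + 4)*(y + 1))/5 = -⅘ + ((4 + y)*(1 + y))/5 = -⅘ + ((1 + y)*(4 + y))/5 = -⅘ + (1 + y)*(4 + y)/5)
1/(1246 + I(-26)) + (6*3)²*438 = 1/(1246 + (⅕)*(-26)*(5 - 26)) + (6*3)²*438 = 1/(1246 + (⅕)*(-26)*(-21)) + 18²*438 = 1/(1246 + 546/5) + 324*438 = 1/(6776/5) + 141912 = 5/6776 + 141912 = 961595717/6776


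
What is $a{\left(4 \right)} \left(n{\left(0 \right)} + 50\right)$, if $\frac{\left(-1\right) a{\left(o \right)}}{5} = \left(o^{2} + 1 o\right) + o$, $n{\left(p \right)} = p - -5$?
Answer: $-6600$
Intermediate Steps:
$n{\left(p \right)} = 5 + p$ ($n{\left(p \right)} = p + 5 = 5 + p$)
$a{\left(o \right)} = - 10 o - 5 o^{2}$ ($a{\left(o \right)} = - 5 \left(\left(o^{2} + 1 o\right) + o\right) = - 5 \left(\left(o^{2} + o\right) + o\right) = - 5 \left(\left(o + o^{2}\right) + o\right) = - 5 \left(o^{2} + 2 o\right) = - 10 o - 5 o^{2}$)
$a{\left(4 \right)} \left(n{\left(0 \right)} + 50\right) = \left(-5\right) 4 \left(2 + 4\right) \left(\left(5 + 0\right) + 50\right) = \left(-5\right) 4 \cdot 6 \left(5 + 50\right) = \left(-120\right) 55 = -6600$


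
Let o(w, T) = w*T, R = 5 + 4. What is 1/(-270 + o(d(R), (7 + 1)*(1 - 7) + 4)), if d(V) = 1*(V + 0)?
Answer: -1/666 ≈ -0.0015015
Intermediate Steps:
R = 9
d(V) = V (d(V) = 1*V = V)
o(w, T) = T*w
1/(-270 + o(d(R), (7 + 1)*(1 - 7) + 4)) = 1/(-270 + ((7 + 1)*(1 - 7) + 4)*9) = 1/(-270 + (8*(-6) + 4)*9) = 1/(-270 + (-48 + 4)*9) = 1/(-270 - 44*9) = 1/(-270 - 396) = 1/(-666) = -1/666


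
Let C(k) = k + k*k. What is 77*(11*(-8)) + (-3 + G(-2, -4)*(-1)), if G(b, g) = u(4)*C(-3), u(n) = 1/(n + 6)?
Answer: -33898/5 ≈ -6779.6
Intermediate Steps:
u(n) = 1/(6 + n)
C(k) = k + k**2
G(b, g) = 3/5 (G(b, g) = (-3*(1 - 3))/(6 + 4) = (-3*(-2))/10 = (1/10)*6 = 3/5)
77*(11*(-8)) + (-3 + G(-2, -4)*(-1)) = 77*(11*(-8)) + (-3 + (3/5)*(-1)) = 77*(-88) + (-3 - 3/5) = -6776 - 18/5 = -33898/5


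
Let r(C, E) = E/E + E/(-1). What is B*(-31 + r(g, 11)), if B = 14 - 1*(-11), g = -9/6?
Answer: -1025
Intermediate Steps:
g = -3/2 (g = -9*1/6 = -3/2 ≈ -1.5000)
B = 25 (B = 14 + 11 = 25)
r(C, E) = 1 - E (r(C, E) = 1 + E*(-1) = 1 - E)
B*(-31 + r(g, 11)) = 25*(-31 + (1 - 1*11)) = 25*(-31 + (1 - 11)) = 25*(-31 - 10) = 25*(-41) = -1025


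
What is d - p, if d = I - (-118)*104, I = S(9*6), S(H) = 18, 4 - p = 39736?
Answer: 52022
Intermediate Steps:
p = -39732 (p = 4 - 1*39736 = 4 - 39736 = -39732)
I = 18
d = 12290 (d = 18 - (-118)*104 = 18 - 1*(-12272) = 18 + 12272 = 12290)
d - p = 12290 - 1*(-39732) = 12290 + 39732 = 52022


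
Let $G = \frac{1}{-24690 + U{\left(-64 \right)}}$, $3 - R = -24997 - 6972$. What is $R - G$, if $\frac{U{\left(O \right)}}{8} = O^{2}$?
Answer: $\frac{258269815}{8078} \approx 31972.0$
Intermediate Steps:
$U{\left(O \right)} = 8 O^{2}$
$R = 31972$ ($R = 3 - \left(-24997 - 6972\right) = 3 - -31969 = 3 + 31969 = 31972$)
$G = \frac{1}{8078}$ ($G = \frac{1}{-24690 + 8 \left(-64\right)^{2}} = \frac{1}{-24690 + 8 \cdot 4096} = \frac{1}{-24690 + 32768} = \frac{1}{8078} \approx 0.00012379$)
$R - G = 31972 - \frac{1}{8078} = \frac{258269815}{8078}$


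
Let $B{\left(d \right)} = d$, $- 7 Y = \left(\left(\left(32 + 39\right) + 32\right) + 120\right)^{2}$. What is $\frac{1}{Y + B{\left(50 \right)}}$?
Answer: $- \frac{7}{49379} \approx -0.00014176$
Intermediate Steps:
$Y = - \frac{49729}{7}$ ($Y = - \frac{\left(\left(\left(32 + 39\right) + 32\right) + 120\right)^{2}}{7} = - \frac{\left(\left(71 + 32\right) + 120\right)^{2}}{7} = - \frac{\left(103 + 120\right)^{2}}{7} = - \frac{223^{2}}{7} = \left(- \frac{1}{7}\right) 49729 = - \frac{49729}{7} \approx -7104.1$)
$\frac{1}{Y + B{\left(50 \right)}} = \frac{1}{- \frac{49729}{7} + 50} = \frac{1}{- \frac{49379}{7}} = - \frac{7}{49379}$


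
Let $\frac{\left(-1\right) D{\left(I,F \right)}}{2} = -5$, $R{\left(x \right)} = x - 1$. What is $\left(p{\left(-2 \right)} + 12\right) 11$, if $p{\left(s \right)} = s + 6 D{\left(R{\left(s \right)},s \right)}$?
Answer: $770$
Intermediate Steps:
$R{\left(x \right)} = -1 + x$
$D{\left(I,F \right)} = 10$ ($D{\left(I,F \right)} = \left(-2\right) \left(-5\right) = 10$)
$p{\left(s \right)} = 60 + s$ ($p{\left(s \right)} = s + 6 \cdot 10 = s + 60 = 60 + s$)
$\left(p{\left(-2 \right)} + 12\right) 11 = \left(\left(60 - 2\right) + 12\right) 11 = \left(58 + 12\right) 11 = 70 \cdot 11 = 770$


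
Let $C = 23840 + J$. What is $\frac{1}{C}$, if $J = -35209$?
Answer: $- \frac{1}{11369} \approx -8.7959 \cdot 10^{-5}$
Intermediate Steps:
$C = -11369$ ($C = 23840 - 35209 = -11369$)
$\frac{1}{C} = \frac{1}{-11369} = - \frac{1}{11369}$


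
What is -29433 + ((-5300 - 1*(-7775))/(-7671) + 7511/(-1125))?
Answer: -84687837377/2876625 ≈ -29440.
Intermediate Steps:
-29433 + ((-5300 - 1*(-7775))/(-7671) + 7511/(-1125)) = -29433 + ((-5300 + 7775)*(-1/7671) + 7511*(-1/1125)) = -29433 + (2475*(-1/7671) - 7511/1125) = -29433 + (-825/2557 - 7511/1125) = -29433 - 20133752/2876625 = -84687837377/2876625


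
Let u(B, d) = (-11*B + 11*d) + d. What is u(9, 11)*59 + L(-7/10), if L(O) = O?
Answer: 19463/10 ≈ 1946.3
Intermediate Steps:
u(B, d) = -11*B + 12*d
u(9, 11)*59 + L(-7/10) = (-11*9 + 12*11)*59 - 7/10 = (-99 + 132)*59 - 7*1/10 = 33*59 - 7/10 = 1947 - 7/10 = 19463/10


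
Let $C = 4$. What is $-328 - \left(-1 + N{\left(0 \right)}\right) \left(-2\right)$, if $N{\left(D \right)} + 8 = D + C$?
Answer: $-338$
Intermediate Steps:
$N{\left(D \right)} = -4 + D$ ($N{\left(D \right)} = -8 + \left(D + 4\right) = -8 + \left(4 + D\right) = -4 + D$)
$-328 - \left(-1 + N{\left(0 \right)}\right) \left(-2\right) = -328 - \left(-1 + \left(-4 + 0\right)\right) \left(-2\right) = -328 - \left(-1 - 4\right) \left(-2\right) = -328 - \left(-5\right) \left(-2\right) = -328 - 10 = -338$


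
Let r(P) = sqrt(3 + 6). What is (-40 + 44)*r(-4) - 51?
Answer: -39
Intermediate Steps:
r(P) = 3 (r(P) = sqrt(9) = 3)
(-40 + 44)*r(-4) - 51 = (-40 + 44)*3 - 51 = 4*3 - 51 = 12 - 51 = -39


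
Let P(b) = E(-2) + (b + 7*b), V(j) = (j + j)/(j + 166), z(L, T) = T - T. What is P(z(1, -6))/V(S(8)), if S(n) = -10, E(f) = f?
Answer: 78/5 ≈ 15.600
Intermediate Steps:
z(L, T) = 0
V(j) = 2*j/(166 + j) (V(j) = (2*j)/(166 + j) = 2*j/(166 + j))
P(b) = -2 + 8*b (P(b) = -2 + (b + 7*b) = -2 + 8*b)
P(z(1, -6))/V(S(8)) = (-2 + 8*0)/((2*(-10)/(166 - 10))) = (-2 + 0)/((2*(-10)/156)) = -2/(2*(-10)*(1/156)) = -2/(-5/39) = -2*(-39/5) = 78/5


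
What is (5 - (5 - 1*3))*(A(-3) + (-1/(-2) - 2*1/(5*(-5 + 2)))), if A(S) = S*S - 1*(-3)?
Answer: 379/10 ≈ 37.900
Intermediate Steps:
A(S) = 3 + S² (A(S) = S² + 3 = 3 + S²)
(5 - (5 - 1*3))*(A(-3) + (-1/(-2) - 2*1/(5*(-5 + 2)))) = (5 - (5 - 1*3))*((3 + (-3)²) + (-1/(-2) - 2*1/(5*(-5 + 2)))) = (5 - (5 - 3))*((3 + 9) + (-1*(-½) - 2/(5*(-3)))) = (5 - 1*2)*(12 + (½ - 2/(-15))) = (5 - 2)*(12 + (½ - 2*(-1/15))) = 3*(12 + (½ + 2/15)) = 3*(12 + 19/30) = 3*(379/30) = 379/10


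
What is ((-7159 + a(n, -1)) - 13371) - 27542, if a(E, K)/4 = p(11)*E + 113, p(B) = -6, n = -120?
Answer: -44740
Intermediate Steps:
a(E, K) = 452 - 24*E (a(E, K) = 4*(-6*E + 113) = 4*(113 - 6*E) = 452 - 24*E)
((-7159 + a(n, -1)) - 13371) - 27542 = ((-7159 + (452 - 24*(-120))) - 13371) - 27542 = ((-7159 + (452 + 2880)) - 13371) - 27542 = ((-7159 + 3332) - 13371) - 27542 = (-3827 - 13371) - 27542 = -17198 - 27542 = -44740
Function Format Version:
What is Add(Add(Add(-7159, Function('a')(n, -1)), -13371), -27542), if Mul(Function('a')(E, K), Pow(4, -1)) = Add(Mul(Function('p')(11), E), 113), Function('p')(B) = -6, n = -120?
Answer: -44740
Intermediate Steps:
Function('a')(E, K) = Add(452, Mul(-24, E)) (Function('a')(E, K) = Mul(4, Add(Mul(-6, E), 113)) = Mul(4, Add(113, Mul(-6, E))) = Add(452, Mul(-24, E)))
Add(Add(Add(-7159, Function('a')(n, -1)), -13371), -27542) = Add(Add(Add(-7159, Add(452, Mul(-24, -120))), -13371), -27542) = Add(Add(Add(-7159, Add(452, 2880)), -13371), -27542) = Add(Add(Add(-7159, 3332), -13371), -27542) = Add(Add(-3827, -13371), -27542) = Add(-17198, -27542) = -44740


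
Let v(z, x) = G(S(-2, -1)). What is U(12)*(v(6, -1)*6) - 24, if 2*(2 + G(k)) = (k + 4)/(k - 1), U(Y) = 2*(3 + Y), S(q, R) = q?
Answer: -444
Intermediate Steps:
U(Y) = 6 + 2*Y
G(k) = -2 + (4 + k)/(2*(-1 + k)) (G(k) = -2 + ((k + 4)/(k - 1))/2 = -2 + ((4 + k)/(-1 + k))/2 = -2 + (4 + k)/(2*(-1 + k)))
v(z, x) = -7/3 (v(z, x) = (8 - 3*(-2))/(2*(-1 - 2)) = (½)*(8 + 6)/(-3) = (½)*(-⅓)*14 = -7/3)
U(12)*(v(6, -1)*6) - 24 = (6 + 2*12)*(-7/3*6) - 24 = (6 + 24)*(-14) - 24 = 30*(-14) - 24 = -420 - 24 = -444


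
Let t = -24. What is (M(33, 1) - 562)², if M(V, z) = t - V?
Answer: 383161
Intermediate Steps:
M(V, z) = -24 - V
(M(33, 1) - 562)² = ((-24 - 1*33) - 562)² = ((-24 - 33) - 562)² = (-57 - 562)² = (-619)² = 383161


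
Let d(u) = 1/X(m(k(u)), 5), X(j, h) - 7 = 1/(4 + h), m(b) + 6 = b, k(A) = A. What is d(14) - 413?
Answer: -26423/64 ≈ -412.86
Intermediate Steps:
m(b) = -6 + b
X(j, h) = 7 + 1/(4 + h)
d(u) = 9/64 (d(u) = 1/((29 + 7*5)/(4 + 5)) = 1/((29 + 35)/9) = 1/((⅑)*64) = 1/(64/9) = 9/64)
d(14) - 413 = 9/64 - 413 = -26423/64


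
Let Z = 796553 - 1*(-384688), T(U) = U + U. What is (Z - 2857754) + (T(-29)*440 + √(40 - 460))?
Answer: -1702033 + 2*I*√105 ≈ -1.702e+6 + 20.494*I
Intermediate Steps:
T(U) = 2*U
Z = 1181241 (Z = 796553 + 384688 = 1181241)
(Z - 2857754) + (T(-29)*440 + √(40 - 460)) = (1181241 - 2857754) + ((2*(-29))*440 + √(40 - 460)) = -1676513 + (-58*440 + √(-420)) = -1676513 + (-25520 + 2*I*√105) = -1702033 + 2*I*√105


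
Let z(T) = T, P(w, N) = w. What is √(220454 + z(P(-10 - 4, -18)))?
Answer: 2*√55110 ≈ 469.51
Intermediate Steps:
√(220454 + z(P(-10 - 4, -18))) = √(220454 + (-10 - 4)) = √(220454 - 14) = √220440 = 2*√55110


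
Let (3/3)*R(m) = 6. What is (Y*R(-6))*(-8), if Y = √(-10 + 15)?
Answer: -48*√5 ≈ -107.33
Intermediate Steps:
R(m) = 6
Y = √5 ≈ 2.2361
(Y*R(-6))*(-8) = (√5*6)*(-8) = (6*√5)*(-8) = -48*√5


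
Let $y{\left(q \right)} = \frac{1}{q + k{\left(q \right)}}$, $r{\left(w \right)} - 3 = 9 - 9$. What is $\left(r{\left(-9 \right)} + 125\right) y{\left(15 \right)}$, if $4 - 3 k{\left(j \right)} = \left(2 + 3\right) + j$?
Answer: $\frac{384}{29} \approx 13.241$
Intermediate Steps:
$k{\left(j \right)} = - \frac{1}{3} - \frac{j}{3}$ ($k{\left(j \right)} = \frac{4}{3} - \frac{\left(2 + 3\right) + j}{3} = \frac{4}{3} - \frac{5 + j}{3} = \frac{4}{3} - \left(\frac{5}{3} + \frac{j}{3}\right) = - \frac{1}{3} - \frac{j}{3}$)
$r{\left(w \right)} = 3$ ($r{\left(w \right)} = 3 + \left(9 - 9\right) = 3 + 0 = 3$)
$y{\left(q \right)} = \frac{1}{- \frac{1}{3} + \frac{2 q}{3}}$ ($y{\left(q \right)} = \frac{1}{q - \left(\frac{1}{3} + \frac{q}{3}\right)} = \frac{1}{- \frac{1}{3} + \frac{2 q}{3}}$)
$\left(r{\left(-9 \right)} + 125\right) y{\left(15 \right)} = \left(3 + 125\right) \frac{3}{-1 + 2 \cdot 15} = 128 \frac{3}{-1 + 30} = 128 \cdot \frac{3}{29} = \frac{384}{29}$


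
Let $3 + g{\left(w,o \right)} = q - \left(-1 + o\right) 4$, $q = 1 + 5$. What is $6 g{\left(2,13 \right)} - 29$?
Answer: $-299$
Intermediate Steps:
$q = 6$
$g{\left(w,o \right)} = 7 - 4 o$ ($g{\left(w,o \right)} = -3 - \left(-6 + \left(-1 + o\right) 4\right) = -3 - \left(-10 + 4 o\right) = 7 - 4 o$)
$6 g{\left(2,13 \right)} - 29 = 6 \left(7 - 52\right) - 29 = 6 \left(-45\right) - 29 = -270 - 29 = -299$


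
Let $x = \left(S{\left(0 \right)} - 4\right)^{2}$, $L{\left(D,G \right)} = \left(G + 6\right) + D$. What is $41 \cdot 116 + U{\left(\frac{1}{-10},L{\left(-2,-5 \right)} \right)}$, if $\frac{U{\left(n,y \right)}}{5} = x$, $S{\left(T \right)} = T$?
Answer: $4836$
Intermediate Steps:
$L{\left(D,G \right)} = 6 + D + G$ ($L{\left(D,G \right)} = \left(6 + G\right) + D = 6 + D + G$)
$x = 16$ ($x = \left(0 - 4\right)^{2} = \left(-4\right)^{2} = 16$)
$U{\left(n,y \right)} = 80$ ($U{\left(n,y \right)} = 5 \cdot 16 = 80$)
$41 \cdot 116 + U{\left(\frac{1}{-10},L{\left(-2,-5 \right)} \right)} = 41 \cdot 116 + 80 = 4756 + 80 = 4836$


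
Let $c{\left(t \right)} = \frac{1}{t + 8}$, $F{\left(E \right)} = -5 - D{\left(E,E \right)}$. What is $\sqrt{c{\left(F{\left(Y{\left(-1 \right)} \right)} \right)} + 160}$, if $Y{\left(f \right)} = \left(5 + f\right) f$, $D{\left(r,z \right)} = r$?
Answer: $\frac{\sqrt{7847}}{7} \approx 12.655$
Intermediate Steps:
$Y{\left(f \right)} = f \left(5 + f\right)$
$F{\left(E \right)} = -5 - E$
$c{\left(t \right)} = \frac{1}{8 + t}$
$\sqrt{c{\left(F{\left(Y{\left(-1 \right)} \right)} \right)} + 160} = \sqrt{\frac{1}{8 - \left(5 - \left(5 - 1\right)\right)} + 160} = \sqrt{\frac{1}{8 - \left(5 - 4\right)} + 160} = \sqrt{\frac{1}{8 - 1} + 160} = \sqrt{\frac{1}{7} + 160} = \sqrt{\frac{1121}{7}} = \frac{\sqrt{7847}}{7}$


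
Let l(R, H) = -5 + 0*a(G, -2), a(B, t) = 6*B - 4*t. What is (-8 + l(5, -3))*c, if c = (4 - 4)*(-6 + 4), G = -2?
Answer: 0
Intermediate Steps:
a(B, t) = -4*t + 6*B
l(R, H) = -5 (l(R, H) = -5 + 0*(-4*(-2) + 6*(-2)) = -5 + 0*(8 - 12) = -5 + 0*(-4) = -5 + 0 = -5)
c = 0 (c = 0*(-2) = 0)
(-8 + l(5, -3))*c = (-8 - 5)*0 = -13*0 = 0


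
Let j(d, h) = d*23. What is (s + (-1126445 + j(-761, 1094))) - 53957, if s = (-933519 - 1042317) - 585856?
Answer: -3759597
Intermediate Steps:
j(d, h) = 23*d
s = -2561692 (s = -1975836 - 585856 = -2561692)
(s + (-1126445 + j(-761, 1094))) - 53957 = (-2561692 + (-1126445 + 23*(-761))) - 53957 = (-2561692 + (-1126445 - 17503)) - 53957 = (-2561692 - 1143948) - 53957 = -3705640 - 53957 = -3759597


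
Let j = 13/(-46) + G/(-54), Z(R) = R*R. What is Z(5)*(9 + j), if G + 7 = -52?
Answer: 152300/621 ≈ 245.25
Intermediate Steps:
Z(R) = R²
G = -59 (G = -7 - 52 = -59)
j = 503/621 (j = 13/(-46) - 59/(-54) = 13*(-1/46) - 59*(-1/54) = -13/46 + 59/54 = 503/621 ≈ 0.80998)
Z(5)*(9 + j) = 5²*(9 + 503/621) = 25*(6092/621) = 152300/621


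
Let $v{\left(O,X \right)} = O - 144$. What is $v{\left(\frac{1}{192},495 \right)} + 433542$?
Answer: $\frac{83212417}{192} \approx 4.334 \cdot 10^{5}$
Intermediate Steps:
$v{\left(O,X \right)} = -144 + O$
$v{\left(\frac{1}{192},495 \right)} + 433542 = \left(-144 + \frac{1}{192}\right) + 433542 = - \frac{27647}{192} + 433542 = \frac{83212417}{192}$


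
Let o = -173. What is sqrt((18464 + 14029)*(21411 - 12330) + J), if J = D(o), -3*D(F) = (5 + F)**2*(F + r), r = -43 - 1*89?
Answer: sqrt(297938373) ≈ 17261.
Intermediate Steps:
r = -132 (r = -43 - 89 = -132)
D(F) = -(5 + F)**2*(-132 + F)/3 (D(F) = -(5 + F)**2*(F - 132)/3 = -(5 + F)**2*(-132 + F)/3)
J = 2869440 (J = (5 - 173)**2*(132 - 1*(-173))/3 = (1/3)*(-168)**2*(132 + 173) = (1/3)*28224*305 = 2869440)
sqrt((18464 + 14029)*(21411 - 12330) + J) = sqrt((18464 + 14029)*(21411 - 12330) + 2869440) = sqrt(32493*9081 + 2869440) = sqrt(295068933 + 2869440) = sqrt(297938373)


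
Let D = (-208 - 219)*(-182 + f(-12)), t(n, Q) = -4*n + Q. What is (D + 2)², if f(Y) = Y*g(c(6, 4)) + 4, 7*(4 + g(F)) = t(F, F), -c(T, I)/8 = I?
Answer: 15821614656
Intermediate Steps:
c(T, I) = -8*I
t(n, Q) = Q - 4*n
g(F) = -4 - 3*F/7 (g(F) = -4 + (F - 4*F)/7 = -4 + (-3*F)/7 = -4 - 3*F/7)
f(Y) = 4 + 68*Y/7 (f(Y) = Y*(-4 - (-24)*4/7) + 4 = Y*(-4 - 3/7*(-32)) + 4 = Y*(-4 + 96/7) + 4 = Y*(68/7) + 4 = 68*Y/7 + 4 = 4 + 68*Y/7)
D = 125782 (D = (-208 - 219)*(-182 + (4 + (68/7)*(-12))) = -427*(-182 + (4 - 816/7)) = -427*(-182 - 788/7) = -427*(-2062/7) = 125782)
(D + 2)² = (125782 + 2)² = 125784² = 15821614656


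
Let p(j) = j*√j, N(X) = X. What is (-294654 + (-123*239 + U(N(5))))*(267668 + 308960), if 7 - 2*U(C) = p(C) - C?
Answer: -186853420260 - 1441570*√5 ≈ -1.8686e+11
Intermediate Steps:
p(j) = j^(3/2)
U(C) = 7/2 + C/2 - C^(3/2)/2 (U(C) = 7/2 - (C^(3/2) - C)/2 = 7/2 + (C/2 - C^(3/2)/2) = 7/2 + C/2 - C^(3/2)/2)
(-294654 + (-123*239 + U(N(5))))*(267668 + 308960) = (-294654 + (-123*239 + (7/2 + (½)*5 - 5*√5/2)))*(267668 + 308960) = (-294654 + (-29397 + (7/2 + 5/2 - 5*√5/2)))*576628 = (-294654 + (-29397 + (6 - 5*√5/2)))*576628 = (-294654 + (-29391 - 5*√5/2))*576628 = (-324045 - 5*√5/2)*576628 = -186853420260 - 1441570*√5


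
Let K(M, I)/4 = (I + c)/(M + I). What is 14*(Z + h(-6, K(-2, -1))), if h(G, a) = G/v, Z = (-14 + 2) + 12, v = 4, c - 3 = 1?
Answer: -21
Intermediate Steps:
c = 4 (c = 3 + 1 = 4)
K(M, I) = 4*(4 + I)/(I + M) (K(M, I) = 4*((I + 4)/(M + I)) = 4*((4 + I)/(I + M)) = 4*(4 + I)/(I + M))
Z = 0 (Z = -12 + 12 = 0)
h(G, a) = G/4
14*(Z + h(-6, K(-2, -1))) = 14*(0 + (¼)*(-6)) = 14*(0 - 3/2) = 14*(-3/2) = -21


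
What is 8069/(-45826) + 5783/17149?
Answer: 11512407/71442734 ≈ 0.16114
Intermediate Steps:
8069/(-45826) + 5783/17149 = 8069*(-1/45826) + 5783*(1/17149) = -8069/45826 + 5783/17149 = 11512407/71442734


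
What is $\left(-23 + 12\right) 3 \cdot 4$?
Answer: $-132$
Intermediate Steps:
$\left(-23 + 12\right) 3 \cdot 4 = \left(-11\right) 12 = -132$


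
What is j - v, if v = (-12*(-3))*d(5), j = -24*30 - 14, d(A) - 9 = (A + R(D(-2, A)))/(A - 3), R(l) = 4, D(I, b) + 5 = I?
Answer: -1220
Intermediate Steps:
D(I, b) = -5 + I
d(A) = 9 + (4 + A)/(-3 + A) (d(A) = 9 + (A + 4)/(A - 3) = 9 + (4 + A)/(-3 + A))
j = -734 (j = -720 - 14 = -734)
v = 486 (v = (-12*(-3))*((-23 + 10*5)/(-3 + 5)) = 36*((-23 + 50)/2) = 36*((1/2)*27) = 36*(27/2) = 486)
j - v = -734 - 1*486 = -734 - 486 = -1220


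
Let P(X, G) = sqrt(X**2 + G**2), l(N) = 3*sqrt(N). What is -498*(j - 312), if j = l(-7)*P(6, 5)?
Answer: 155376 - 1494*I*sqrt(427) ≈ 1.5538e+5 - 30872.0*I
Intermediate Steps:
P(X, G) = sqrt(G**2 + X**2)
j = 3*I*sqrt(427) (j = (3*sqrt(-7))*sqrt(5**2 + 6**2) = (3*(I*sqrt(7)))*sqrt(25 + 36) = (3*I*sqrt(7))*sqrt(61) = 3*I*sqrt(427) ≈ 61.992*I)
-498*(j - 312) = -498*(3*I*sqrt(427) - 312) = -498*(-312 + 3*I*sqrt(427)) = 155376 - 1494*I*sqrt(427)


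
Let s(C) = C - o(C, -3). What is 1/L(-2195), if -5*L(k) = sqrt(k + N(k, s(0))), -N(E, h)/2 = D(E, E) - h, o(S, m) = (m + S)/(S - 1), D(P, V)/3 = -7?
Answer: 5*I*sqrt(2159)/2159 ≈ 0.10761*I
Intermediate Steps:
D(P, V) = -21 (D(P, V) = 3*(-7) = -21)
o(S, m) = (S + m)/(-1 + S)
s(C) = C - (-3 + C)/(-1 + C) (s(C) = C - (C - 3)/(-1 + C) = C - (-3 + C)/(-1 + C))
N(E, h) = 42 + 2*h (N(E, h) = -2*(-21 - h) = 42 + 2*h)
L(k) = -sqrt(36 + k)/5 (L(k) = -sqrt(k + (42 + 2*((3 - 1*0 + 0*(-1 + 0))/(-1 + 0))))/5 = -sqrt(k + (42 + 2*((3 + 0 + 0*(-1))/(-1))))/5 = -sqrt(k + (42 + 2*(-(3 + 0 + 0))))/5 = -sqrt(k + (42 + 2*(-1*3)))/5 = -sqrt(k + (42 + 2*(-3)))/5 = -sqrt(k + (42 - 6))/5 = -sqrt(k + 36)/5 = -sqrt(36 + k)/5)
1/L(-2195) = 1/(-sqrt(36 - 2195)/5) = 1/(-I*sqrt(2159)/5) = 5*I*sqrt(2159)/2159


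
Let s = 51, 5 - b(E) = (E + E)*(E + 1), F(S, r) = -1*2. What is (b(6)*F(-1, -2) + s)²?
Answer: 43681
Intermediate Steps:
F(S, r) = -2
b(E) = 5 - 2*E*(1 + E) (b(E) = 5 - (E + E)*(E + 1) = 5 - 2*E*(1 + E))
(b(6)*F(-1, -2) + s)² = ((5 - 2*6 - 2*6²)*(-2) + 51)² = ((5 - 12 - 2*36)*(-2) + 51)² = ((5 - 12 - 72)*(-2) + 51)² = (-79*(-2) + 51)² = (158 + 51)² = 209² = 43681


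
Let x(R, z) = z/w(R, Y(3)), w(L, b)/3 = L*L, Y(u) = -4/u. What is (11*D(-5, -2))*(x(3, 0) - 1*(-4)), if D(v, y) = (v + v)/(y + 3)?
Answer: -440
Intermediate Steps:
w(L, b) = 3*L**2 (w(L, b) = 3*(L*L) = 3*L**2)
D(v, y) = 2*v/(3 + y) (D(v, y) = (2*v)/(3 + y) = 2*v/(3 + y))
x(R, z) = z/(3*R**2) (x(R, z) = z/((3*R**2)) = z*(1/(3*R**2)) = z/(3*R**2))
(11*D(-5, -2))*(x(3, 0) - 1*(-4)) = (11*(2*(-5)/(3 - 2)))*((1/3)*0/3**2 - 1*(-4)) = (11*(2*(-5)/1))*((1/3)*0*(1/9) + 4) = (11*(2*(-5)*1))*(0 + 4) = (11*(-10))*4 = -110*4 = -440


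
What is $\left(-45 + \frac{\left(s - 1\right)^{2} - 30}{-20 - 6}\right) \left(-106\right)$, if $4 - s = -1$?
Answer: $\frac{61268}{13} \approx 4712.9$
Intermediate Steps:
$s = 5$ ($s = 4 - -1 = 4 + 1 = 5$)
$\left(-45 + \frac{\left(s - 1\right)^{2} - 30}{-20 - 6}\right) \left(-106\right) = \left(-45 + \frac{\left(5 - 1\right)^{2} - 30}{-20 - 6}\right) \left(-106\right) = \left(-45 + \frac{4^{2} - 30}{-26}\right) \left(-106\right) = \left(-45 + \left(16 - 30\right) \left(- \frac{1}{26}\right)\right) \left(-106\right) = \left(-45 - - \frac{7}{13}\right) \left(-106\right) = \left(-45 + \frac{7}{13}\right) \left(-106\right) = \left(- \frac{578}{13}\right) \left(-106\right) = \frac{61268}{13}$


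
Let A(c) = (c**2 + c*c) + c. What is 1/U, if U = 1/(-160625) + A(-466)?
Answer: 160625/69686513749 ≈ 2.3050e-6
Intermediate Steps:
A(c) = c + 2*c**2 (A(c) = (c**2 + c**2) + c = 2*c**2 + c = c + 2*c**2)
U = 69686513749/160625 (U = 1/(-160625) - 466*(1 + 2*(-466)) = -1/160625 - 466*(1 - 932) = -1/160625 - 466*(-931) = -1/160625 + 433846 = 69686513749/160625 ≈ 4.3385e+5)
1/U = 1/(69686513749/160625) = 160625/69686513749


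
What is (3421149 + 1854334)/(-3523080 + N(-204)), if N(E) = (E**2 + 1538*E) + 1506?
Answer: -5275483/3793710 ≈ -1.3906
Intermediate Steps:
N(E) = 1506 + E**2 + 1538*E
(3421149 + 1854334)/(-3523080 + N(-204)) = (3421149 + 1854334)/(-3523080 + (1506 + (-204)**2 + 1538*(-204))) = 5275483/(-3523080 + (1506 + 41616 - 313752)) = 5275483/(-3523080 - 270630) = 5275483/(-3793710) = 5275483*(-1/3793710) = -5275483/3793710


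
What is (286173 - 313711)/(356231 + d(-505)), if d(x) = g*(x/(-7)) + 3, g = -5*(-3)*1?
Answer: -192766/2501213 ≈ -0.077069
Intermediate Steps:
g = 15 (g = 15*1 = 15)
d(x) = 3 - 15*x/7 (d(x) = 15*(x/(-7)) + 3 = 15*(x*(-⅐)) + 3 = 15*(-x/7) + 3 = -15*x/7 + 3 = 3 - 15*x/7)
(286173 - 313711)/(356231 + d(-505)) = (286173 - 313711)/(356231 + (3 - 15/7*(-505))) = -27538/(356231 + (3 + 7575/7)) = -27538/(356231 + 7596/7) = -27538/2501213/7 = -27538*7/2501213 = -192766/2501213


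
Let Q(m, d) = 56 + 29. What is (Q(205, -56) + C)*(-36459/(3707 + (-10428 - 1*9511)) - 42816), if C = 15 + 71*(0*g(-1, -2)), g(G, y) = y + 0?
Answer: -17373821325/4058 ≈ -4.2814e+6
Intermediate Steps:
g(G, y) = y
Q(m, d) = 85
C = 15 (C = 15 + 71*(0*(-2)) = 15 + 71*0 = 15 + 0 = 15)
(Q(205, -56) + C)*(-36459/(3707 + (-10428 - 1*9511)) - 42816) = (85 + 15)*(-36459/(3707 + (-10428 - 1*9511)) - 42816) = 100*(-36459/(3707 + (-10428 - 9511)) - 42816) = 100*(-36459/(3707 - 19939) - 42816) = 100*(-36459/(-16232) - 42816) = 100*(-36459*(-1/16232) - 42816) = 100*(36459/16232 - 42816) = 100*(-694952853/16232) = -17373821325/4058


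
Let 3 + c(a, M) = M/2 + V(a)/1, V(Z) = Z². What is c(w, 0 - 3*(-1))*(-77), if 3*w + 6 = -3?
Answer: -1155/2 ≈ -577.50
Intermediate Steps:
w = -3 (w = -2 + (⅓)*(-3) = -2 - 1 = -3)
c(a, M) = -3 + a² + M/2 (c(a, M) = -3 + (M/2 + a²/1) = -3 + (M*(½) + a²*1) = -3 + (M/2 + a²) = -3 + (a² + M/2) = -3 + a² + M/2)
c(w, 0 - 3*(-1))*(-77) = (-3 + (-3)² + (0 - 3*(-1))/2)*(-77) = (-3 + 9 + (0 + 3)/2)*(-77) = (-3 + 9 + (½)*3)*(-77) = (-3 + 9 + 3/2)*(-77) = (15/2)*(-77) = -1155/2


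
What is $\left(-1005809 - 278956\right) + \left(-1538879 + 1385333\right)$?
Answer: $-1438311$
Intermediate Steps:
$\left(-1005809 - 278956\right) + \left(-1538879 + 1385333\right) = -1284765 - 153546 = -1438311$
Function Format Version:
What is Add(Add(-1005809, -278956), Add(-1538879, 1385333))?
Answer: -1438311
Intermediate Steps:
Add(Add(-1005809, -278956), Add(-1538879, 1385333)) = Add(-1284765, -153546) = -1438311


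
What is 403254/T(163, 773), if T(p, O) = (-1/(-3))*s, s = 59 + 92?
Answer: 1209762/151 ≈ 8011.7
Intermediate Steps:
s = 151
T(p, O) = 151/3 (T(p, O) = -1/(-3)*151 = -1*(-1/3)*151 = (1/3)*151 = 151/3)
403254/T(163, 773) = 403254/(151/3) = 403254*(3/151) = 1209762/151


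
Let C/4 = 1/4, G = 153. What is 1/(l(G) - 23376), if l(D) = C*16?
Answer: -1/23360 ≈ -4.2808e-5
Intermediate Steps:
C = 1 (C = 4/4 = 4*(¼) = 1)
l(D) = 16 (l(D) = 1*16 = 16)
1/(l(G) - 23376) = 1/(16 - 23376) = 1/(-23360) = -1/23360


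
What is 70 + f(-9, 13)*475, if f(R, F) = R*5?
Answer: -21305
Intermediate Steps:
f(R, F) = 5*R
70 + f(-9, 13)*475 = 70 + (5*(-9))*475 = 70 - 45*475 = 70 - 21375 = -21305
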